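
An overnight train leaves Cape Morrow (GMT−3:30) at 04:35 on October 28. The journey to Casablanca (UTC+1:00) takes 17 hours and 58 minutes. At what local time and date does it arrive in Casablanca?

03:03 on October 29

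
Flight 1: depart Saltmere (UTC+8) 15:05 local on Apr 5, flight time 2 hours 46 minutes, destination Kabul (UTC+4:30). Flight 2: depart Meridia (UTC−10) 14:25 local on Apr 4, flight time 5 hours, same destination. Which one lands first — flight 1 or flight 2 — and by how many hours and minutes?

Flight 1 in UTC: 15:05 − 8:00 = 07:05 on Apr 5.
+2 hours 46 minutes → arrive 09:51 UTC on Apr 5.
Flight 2 in UTC: 14:25 + 10:00 = 00:25 on Apr 5.
+5 hours → arrive 05:25 UTC on Apr 5.
Flight 2 lands earlier by 4 hours 26 minutes.

the second, by 4 hours 26 minutes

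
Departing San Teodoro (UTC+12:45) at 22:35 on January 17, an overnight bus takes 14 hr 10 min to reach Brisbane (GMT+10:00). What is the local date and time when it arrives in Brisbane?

Convert departure to UTC: 22:35 − 12:45 = 09:50 UTC on Jan 17.
Add 14 hours and 10 minutes travel time → 00:00 UTC (Jan 18).
Brisbane is UTC+10:00, so local arrival = 00:00 + 10:00 = 10:00 on Jan 18.

10:00 on January 18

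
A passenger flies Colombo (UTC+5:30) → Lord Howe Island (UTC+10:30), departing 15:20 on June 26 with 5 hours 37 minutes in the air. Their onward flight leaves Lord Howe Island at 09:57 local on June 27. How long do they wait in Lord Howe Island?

8 hours

Convert departure to UTC: 15:20 − 5:30 = 09:50 UTC on Jun 26.
Add 5 hours and 37 minutes flight time → 15:27 UTC.
Lord Howe Island is UTC+10:30, so local arrival = 15:27 + 10:30 = 01:57 on Jun 27.
Layover = 09:57 − 01:57 = 8 hours.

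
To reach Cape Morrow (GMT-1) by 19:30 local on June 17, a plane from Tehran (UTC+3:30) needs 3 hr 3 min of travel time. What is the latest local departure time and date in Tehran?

Target arrival in UTC: 19:30 + 1:00 = 20:30 on Jun 17.
Subtract 3 hours 3 minutes → departure 17:27 UTC on Jun 17.
Tehran is UTC+3:30: 17:27 + 3:30 = 20:57 on Jun 17.

20:57 on June 17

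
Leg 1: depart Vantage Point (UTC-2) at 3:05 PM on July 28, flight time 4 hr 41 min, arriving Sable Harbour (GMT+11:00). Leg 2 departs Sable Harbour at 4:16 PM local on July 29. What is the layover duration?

7 hours 30 minutes

Convert departure to UTC: 3:05 PM + 2:00 = 5:05 PM UTC on Jul 28.
Add 4 hours 41 minutes flight time → 9:46 PM UTC.
Sable Harbour is UTC+11:00, so local arrival = 9:46 PM + 11:00 = 8:46 AM on Jul 29.
Layover = 4:16 PM − 8:46 AM = 7 hours 30 minutes.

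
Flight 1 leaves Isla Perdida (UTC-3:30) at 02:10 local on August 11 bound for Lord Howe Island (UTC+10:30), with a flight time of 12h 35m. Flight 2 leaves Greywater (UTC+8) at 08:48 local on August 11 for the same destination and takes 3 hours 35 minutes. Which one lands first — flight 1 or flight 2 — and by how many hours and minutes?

the second, by 13 hours 52 minutes

Flight 1 in UTC: 02:10 + 3:30 = 05:40 on Aug 11.
+12 hours 35 minutes → arrive 18:15 UTC on Aug 11.
Flight 2 in UTC: 08:48 − 8:00 = 00:48 on Aug 11.
+3 hours 35 minutes → arrive 04:23 UTC on Aug 11.
Flight 2 lands earlier by 13 hours 52 minutes.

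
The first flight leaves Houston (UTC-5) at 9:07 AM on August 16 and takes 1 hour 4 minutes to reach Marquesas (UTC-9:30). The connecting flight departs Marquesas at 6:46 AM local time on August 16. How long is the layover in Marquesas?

1 hour 5 minutes

Convert departure to UTC: 9:07 AM + 5:00 = 2:07 PM UTC on Aug 16.
Add 1 hour 4 minutes flight time → 3:11 PM UTC.
Marquesas is UTC−9:30, so local arrival = 3:11 PM − 9:30 = 5:41 AM on Aug 16.
Layover = 6:46 AM − 5:41 AM = 1 hour 5 minutes.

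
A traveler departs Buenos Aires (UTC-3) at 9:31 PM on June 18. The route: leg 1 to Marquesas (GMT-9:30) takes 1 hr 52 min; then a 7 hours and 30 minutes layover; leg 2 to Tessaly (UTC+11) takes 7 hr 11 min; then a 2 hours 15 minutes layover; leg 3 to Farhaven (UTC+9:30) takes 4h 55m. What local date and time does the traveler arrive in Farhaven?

9:44 AM on June 20

Convert departure to UTC: 9:31 PM + 3:00 = 12:31 AM UTC on Jun 19.
Add 1 hour 52 minutes leg 1 → 2:23 AM UTC.
Add 7 hours and 30 minutes layover in Marquesas → 9:53 AM UTC.
Add 7 hours 11 minutes leg 2 → 5:04 PM UTC.
Add 2 hours and 15 minutes layover in Tessaly → 7:19 PM UTC.
Add 4 hours and 55 minutes leg 3 → 12:14 AM UTC (Jun 20).
Farhaven is UTC+9:30, so local arrival = 12:14 AM + 9:30 = 9:44 AM on Jun 20.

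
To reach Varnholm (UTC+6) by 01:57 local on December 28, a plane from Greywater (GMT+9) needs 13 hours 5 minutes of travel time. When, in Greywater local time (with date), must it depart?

15:52 on Dec 27

Target arrival in UTC: 01:57 − 6:00 = 19:57 on Dec 27.
Subtract 13 hours 5 minutes → departure 06:52 UTC on Dec 27.
Greywater is UTC+9:00: 06:52 + 9:00 = 15:52 on Dec 27.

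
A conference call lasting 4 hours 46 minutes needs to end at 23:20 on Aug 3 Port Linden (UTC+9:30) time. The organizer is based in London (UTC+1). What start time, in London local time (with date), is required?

Target end time in UTC: 23:20 − 9:30 = 13:50 on Aug 3.
Subtract 4 hours and 46 minutes → start 09:04 UTC on Aug 3.
London is UTC+1:00: 09:04 + 1:00 = 10:04 on Aug 3.

10:04 on August 3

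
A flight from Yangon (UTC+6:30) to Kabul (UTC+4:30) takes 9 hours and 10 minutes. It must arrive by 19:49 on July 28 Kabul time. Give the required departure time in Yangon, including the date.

12:39 on July 28

Target arrival in UTC: 19:49 − 4:30 = 15:19 on Jul 28.
Subtract 9 hours and 10 minutes → departure 06:09 UTC on Jul 28.
Yangon is UTC+6:30: 06:09 + 6:30 = 12:39 on Jul 28.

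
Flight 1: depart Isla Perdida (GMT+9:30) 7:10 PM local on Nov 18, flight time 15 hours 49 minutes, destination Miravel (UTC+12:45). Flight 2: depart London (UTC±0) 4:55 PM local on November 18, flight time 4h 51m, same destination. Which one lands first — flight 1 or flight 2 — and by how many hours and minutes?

Flight 1 in UTC: 7:10 PM − 9:30 = 9:40 AM on Nov 18.
+15 hours 49 minutes → arrive 1:29 AM UTC on Nov 19.
Flight 2 departs at 4:55 PM UTC (Nov 18).
+4 hours 51 minutes → arrive 9:46 PM UTC on Nov 18.
Flight 2 lands earlier by 3 hours 43 minutes.

the second, by 3 hours 43 minutes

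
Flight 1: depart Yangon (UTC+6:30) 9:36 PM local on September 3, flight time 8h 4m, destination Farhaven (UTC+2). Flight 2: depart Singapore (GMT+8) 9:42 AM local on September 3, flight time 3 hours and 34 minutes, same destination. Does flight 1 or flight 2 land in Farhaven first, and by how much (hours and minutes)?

the second, by 17 hours 54 minutes

Flight 1 in UTC: 9:36 PM − 6:30 = 3:06 PM on Sep 3.
+8 hours and 4 minutes → arrive 11:10 PM UTC on Sep 3.
Flight 2 in UTC: 9:42 AM − 8:00 = 1:42 AM on Sep 3.
+3 hours 34 minutes → arrive 5:16 AM UTC on Sep 3.
Flight 2 lands earlier by 17 hours 54 minutes.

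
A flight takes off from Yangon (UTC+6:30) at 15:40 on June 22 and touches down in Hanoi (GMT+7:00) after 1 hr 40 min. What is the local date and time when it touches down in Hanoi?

Convert departure to UTC: 15:40 − 6:30 = 09:10 UTC on Jun 22.
Add 1 hour and 40 minutes travel time → 10:50 UTC.
Hanoi is UTC+7:00, so local arrival = 10:50 + 7:00 = 17:50 on Jun 22.

17:50 on Jun 22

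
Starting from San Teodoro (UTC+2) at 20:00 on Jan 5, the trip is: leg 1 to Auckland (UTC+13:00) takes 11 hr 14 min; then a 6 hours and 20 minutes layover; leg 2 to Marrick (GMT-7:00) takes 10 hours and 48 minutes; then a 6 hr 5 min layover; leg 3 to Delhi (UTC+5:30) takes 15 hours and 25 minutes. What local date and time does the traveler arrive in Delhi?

01:22 on January 8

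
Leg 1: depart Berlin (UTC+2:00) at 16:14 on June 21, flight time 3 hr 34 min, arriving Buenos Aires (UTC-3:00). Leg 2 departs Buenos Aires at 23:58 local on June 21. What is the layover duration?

9 hours 10 minutes

Convert departure to UTC: 16:14 − 2:00 = 14:14 UTC on Jun 21.
Add 3 hours 34 minutes flight time → 17:48 UTC.
Buenos Aires is UTC−3:00, so local arrival = 17:48 − 3:00 = 14:48 on Jun 21.
Layover = 23:58 − 14:48 = 9 hours 10 minutes.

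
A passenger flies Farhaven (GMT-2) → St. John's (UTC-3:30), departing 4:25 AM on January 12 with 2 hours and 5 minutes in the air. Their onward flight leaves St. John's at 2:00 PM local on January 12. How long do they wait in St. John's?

Convert departure to UTC: 4:25 AM + 2:00 = 6:25 AM UTC on Jan 12.
Add 2 hours 5 minutes flight time → 8:30 AM UTC.
St. John's is UTC−3:30, so local arrival = 8:30 AM − 3:30 = 5:00 AM on Jan 12.
Layover = 2:00 PM − 5:00 AM = 9 hours.

9 hours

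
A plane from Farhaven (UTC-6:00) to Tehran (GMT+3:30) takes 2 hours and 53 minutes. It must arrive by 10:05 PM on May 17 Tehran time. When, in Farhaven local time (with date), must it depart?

Target arrival in UTC: 10:05 PM − 3:30 = 6:35 PM on May 17.
Subtract 2 hours and 53 minutes → departure 3:42 PM UTC on May 17.
Farhaven is UTC−6:00: 3:42 PM − 6:00 = 9:42 AM on May 17.

9:42 AM on May 17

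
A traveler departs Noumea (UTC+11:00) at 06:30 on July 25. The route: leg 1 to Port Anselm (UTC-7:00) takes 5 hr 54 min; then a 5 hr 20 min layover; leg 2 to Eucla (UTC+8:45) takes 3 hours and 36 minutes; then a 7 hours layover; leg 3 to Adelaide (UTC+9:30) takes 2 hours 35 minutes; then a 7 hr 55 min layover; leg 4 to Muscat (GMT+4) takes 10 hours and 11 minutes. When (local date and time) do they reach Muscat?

Convert departure to UTC: 06:30 − 11:00 = 19:30 UTC on Jul 24.
Add 5 hours 54 minutes leg 1 → 01:24 UTC (Jul 25).
Add 5 hours 20 minutes layover in Port Anselm → 06:44 UTC.
Add 3 hours 36 minutes leg 2 → 10:20 UTC.
Add 7 hours layover in Eucla → 17:20 UTC.
Add 2 hours 35 minutes leg 3 → 19:55 UTC.
Add 7 hours and 55 minutes layover in Adelaide → 03:50 UTC (Jul 26).
Add 10 hours 11 minutes leg 4 → 14:01 UTC.
Muscat is UTC+4:00, so local arrival = 14:01 + 4:00 = 18:01 on Jul 26.

18:01 on July 26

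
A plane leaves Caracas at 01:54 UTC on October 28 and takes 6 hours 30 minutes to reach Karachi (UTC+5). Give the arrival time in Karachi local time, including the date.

Departure is given in UTC: 01:54 on Oct 28.
Add 6 hours and 30 minutes → 08:24 UTC.
Karachi is UTC+5:00: 08:24 + 5:00 = 13:24 on Oct 28.

13:24 on Oct 28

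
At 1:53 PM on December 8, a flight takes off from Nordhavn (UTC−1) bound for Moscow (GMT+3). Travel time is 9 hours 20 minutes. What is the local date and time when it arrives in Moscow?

Convert departure to UTC: 1:53 PM + 1:00 = 2:53 PM UTC on Dec 8.
Add 9 hours and 20 minutes travel time → 12:13 AM UTC (Dec 9).
Moscow is UTC+3:00, so local arrival = 12:13 AM + 3:00 = 3:13 AM on Dec 9.

3:13 AM on December 9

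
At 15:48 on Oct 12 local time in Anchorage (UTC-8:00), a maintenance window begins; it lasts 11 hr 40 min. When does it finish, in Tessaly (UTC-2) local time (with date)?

Convert start to UTC: 15:48 + 8:00 = 23:48 UTC on Oct 12.
Add 11 hours and 40 minutes duration → 11:28 UTC (Oct 13).
Tessaly is UTC−2:00, so local end time = 11:28 − 2:00 = 09:28 on Oct 13.

09:28 on October 13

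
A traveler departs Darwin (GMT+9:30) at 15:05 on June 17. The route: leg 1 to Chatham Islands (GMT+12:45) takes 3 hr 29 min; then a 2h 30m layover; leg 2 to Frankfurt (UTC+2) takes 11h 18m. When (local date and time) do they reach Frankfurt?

00:52 on June 18

Convert departure to UTC: 15:05 − 9:30 = 05:35 UTC on Jun 17.
Add 3 hours 29 minutes leg 1 → 09:04 UTC.
Add 2 hours and 30 minutes layover in Chatham Islands → 11:34 UTC.
Add 11 hours and 18 minutes leg 2 → 22:52 UTC.
Frankfurt is UTC+2:00, so local arrival = 22:52 + 2:00 = 00:52 on Jun 18.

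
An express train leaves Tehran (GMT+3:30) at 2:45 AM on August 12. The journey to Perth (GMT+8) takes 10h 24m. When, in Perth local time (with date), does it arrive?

Perth is 4:30 ahead of Tehran.
After 10 hours 24 minutes it is 1:09 PM in Tehran.
Shift by the zone difference: 1:09 PM + 4:30 = 5:39 PM on Aug 12 in Perth.

5:39 PM on Aug 12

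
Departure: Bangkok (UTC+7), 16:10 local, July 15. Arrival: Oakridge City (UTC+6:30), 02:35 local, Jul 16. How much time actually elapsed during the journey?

Departure in UTC: 16:10 − 7:00 = 09:10 on Jul 15.
Arrival in UTC: 02:35 − 6:30 = 20:05 on Jul 15.
Elapsed = 20:05 − 09:10 = 10 hours 55 minutes.

10 hours 55 minutes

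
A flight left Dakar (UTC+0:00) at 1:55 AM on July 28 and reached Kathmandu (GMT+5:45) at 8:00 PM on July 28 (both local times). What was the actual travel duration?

Departure is already UTC: 1:55 AM on Jul 28.
Arrival in UTC: 8:00 PM − 5:45 = 2:15 PM on Jul 28.
Elapsed = 2:15 PM − 1:55 AM = 12 hours 20 minutes.

12 hours 20 minutes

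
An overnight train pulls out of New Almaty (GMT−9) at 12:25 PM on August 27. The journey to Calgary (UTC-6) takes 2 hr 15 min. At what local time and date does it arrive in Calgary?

Convert departure to UTC: 12:25 PM + 9:00 = 9:25 PM UTC on Aug 27.
Add 2 hours 15 minutes travel time → 11:40 PM UTC.
Calgary is UTC−6:00, so local arrival = 11:40 PM − 6:00 = 5:40 PM on Aug 27.

5:40 PM on August 27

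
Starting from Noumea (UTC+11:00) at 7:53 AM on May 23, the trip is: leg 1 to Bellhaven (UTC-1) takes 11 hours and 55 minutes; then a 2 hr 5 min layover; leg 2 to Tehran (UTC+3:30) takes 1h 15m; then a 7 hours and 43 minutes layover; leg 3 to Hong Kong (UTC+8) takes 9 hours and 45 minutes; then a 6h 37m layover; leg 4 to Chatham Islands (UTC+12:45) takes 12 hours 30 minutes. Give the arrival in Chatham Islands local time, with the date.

Convert departure to UTC: 7:53 AM − 11:00 = 8:53 PM UTC on May 22.
Add 11 hours and 55 minutes leg 1 → 8:48 AM UTC (May 23).
Add 2 hours and 5 minutes layover in Bellhaven → 10:53 AM UTC.
Add 1 hour and 15 minutes leg 2 → 12:08 PM UTC.
Add 7 hours and 43 minutes layover in Tehran → 7:51 PM UTC.
Add 9 hours and 45 minutes leg 3 → 5:36 AM UTC (May 24).
Add 6 hours and 37 minutes layover in Hong Kong → 12:13 PM UTC.
Add 12 hours 30 minutes leg 4 → 12:43 AM UTC (May 25).
Chatham Islands is UTC+12:45, so local arrival = 12:43 AM + 12:45 = 1:28 PM on May 25.

1:28 PM on May 25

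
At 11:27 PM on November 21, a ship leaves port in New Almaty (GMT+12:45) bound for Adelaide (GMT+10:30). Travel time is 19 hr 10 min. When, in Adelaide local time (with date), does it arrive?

Convert departure to UTC: 11:27 PM − 12:45 = 10:42 AM UTC on Nov 21.
Add 19 hours and 10 minutes travel time → 5:52 AM UTC (Nov 22).
Adelaide is UTC+10:30, so local arrival = 5:52 AM + 10:30 = 4:22 PM on Nov 22.

4:22 PM on Nov 22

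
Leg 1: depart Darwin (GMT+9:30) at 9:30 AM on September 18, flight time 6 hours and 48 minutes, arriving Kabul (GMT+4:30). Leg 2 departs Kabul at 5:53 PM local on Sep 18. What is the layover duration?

Convert departure to UTC: 9:30 AM − 9:30 = 12:00 AM UTC on Sep 18.
Add 6 hours and 48 minutes flight time → 6:48 AM UTC.
Kabul is UTC+4:30, so local arrival = 6:48 AM + 4:30 = 11:18 AM on Sep 18.
Layover = 5:53 PM − 11:18 AM = 6 hours 35 minutes.

6 hours 35 minutes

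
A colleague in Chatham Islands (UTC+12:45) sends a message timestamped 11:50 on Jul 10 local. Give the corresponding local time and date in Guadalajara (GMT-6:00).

17:05 on July 9

In UTC: 11:50 − 12:45 = 23:05 on Jul 9.
Guadalajara is UTC−6:00: 23:05 − 6:00 = 17:05 on Jul 9.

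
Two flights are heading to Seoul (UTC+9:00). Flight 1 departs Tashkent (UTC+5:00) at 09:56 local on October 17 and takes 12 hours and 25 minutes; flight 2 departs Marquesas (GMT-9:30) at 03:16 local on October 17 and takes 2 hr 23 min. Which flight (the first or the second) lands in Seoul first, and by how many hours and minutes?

the second, by 2 hours 12 minutes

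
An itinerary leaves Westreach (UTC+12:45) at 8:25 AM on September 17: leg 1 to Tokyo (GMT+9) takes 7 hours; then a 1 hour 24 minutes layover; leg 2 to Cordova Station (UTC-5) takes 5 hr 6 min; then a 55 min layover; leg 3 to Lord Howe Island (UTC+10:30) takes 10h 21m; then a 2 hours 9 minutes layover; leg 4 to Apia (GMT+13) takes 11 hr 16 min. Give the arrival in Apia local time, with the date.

Convert departure to UTC: 8:25 AM − 12:45 = 7:40 PM UTC on Sep 16.
Add 7 hours leg 1 → 2:40 AM UTC (Sep 17).
Add 1 hour and 24 minutes layover in Tokyo → 4:04 AM UTC.
Add 5 hours and 6 minutes leg 2 → 9:10 AM UTC.
Add 55 minutes layover in Cordova Station → 10:05 AM UTC.
Add 10 hours and 21 minutes leg 3 → 8:26 PM UTC.
Add 2 hours and 9 minutes layover in Lord Howe Island → 10:35 PM UTC.
Add 11 hours 16 minutes leg 4 → 9:51 AM UTC (Sep 18).
Apia is UTC+13:00, so local arrival = 9:51 AM + 13:00 = 10:51 PM on Sep 18.

10:51 PM on September 18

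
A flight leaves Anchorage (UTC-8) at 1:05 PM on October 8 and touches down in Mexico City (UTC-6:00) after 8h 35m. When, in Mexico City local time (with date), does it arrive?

11:40 PM on October 8

Convert departure to UTC: 1:05 PM + 8:00 = 9:05 PM UTC on Oct 8.
Add 8 hours 35 minutes travel time → 5:40 AM UTC (Oct 9).
Mexico City is UTC−6:00, so local arrival = 5:40 AM − 6:00 = 11:40 PM on Oct 8.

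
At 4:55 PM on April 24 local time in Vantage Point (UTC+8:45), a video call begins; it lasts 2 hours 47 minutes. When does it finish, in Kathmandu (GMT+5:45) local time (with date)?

Convert start to UTC: 4:55 PM − 8:45 = 8:10 AM UTC on Apr 24.
Add 2 hours and 47 minutes duration → 10:57 AM UTC.
Kathmandu is UTC+5:45, so local end time = 10:57 AM + 5:45 = 4:42 PM on Apr 24.

4:42 PM on April 24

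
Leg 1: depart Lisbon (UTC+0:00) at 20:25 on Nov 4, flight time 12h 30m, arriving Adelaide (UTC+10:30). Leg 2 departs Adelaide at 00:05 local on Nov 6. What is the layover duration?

4 hours 40 minutes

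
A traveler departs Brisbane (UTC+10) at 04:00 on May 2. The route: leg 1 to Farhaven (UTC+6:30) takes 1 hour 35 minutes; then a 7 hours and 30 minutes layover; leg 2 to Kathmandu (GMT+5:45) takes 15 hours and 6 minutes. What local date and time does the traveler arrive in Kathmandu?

23:56 on May 2

Convert departure to UTC: 04:00 − 10:00 = 18:00 UTC on May 1.
Add 1 hour and 35 minutes leg 1 → 19:35 UTC.
Add 7 hours 30 minutes layover in Farhaven → 03:05 UTC (May 2).
Add 15 hours and 6 minutes leg 2 → 18:11 UTC.
Kathmandu is UTC+5:45, so local arrival = 18:11 + 5:45 = 23:56 on May 2.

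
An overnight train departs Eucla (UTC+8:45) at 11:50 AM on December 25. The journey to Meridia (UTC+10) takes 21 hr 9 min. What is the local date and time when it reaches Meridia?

Convert departure to UTC: 11:50 AM − 8:45 = 3:05 AM UTC on Dec 25.
Add 21 hours 9 minutes travel time → 12:14 AM UTC (Dec 26).
Meridia is UTC+10:00, so local arrival = 12:14 AM + 10:00 = 10:14 AM on Dec 26.

10:14 AM on December 26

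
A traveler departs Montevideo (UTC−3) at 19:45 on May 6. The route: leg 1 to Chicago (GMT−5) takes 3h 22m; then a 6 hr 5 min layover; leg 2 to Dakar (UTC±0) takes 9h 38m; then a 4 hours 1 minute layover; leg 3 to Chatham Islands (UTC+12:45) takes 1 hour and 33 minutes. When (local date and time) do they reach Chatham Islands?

12:09 on May 8

Convert departure to UTC: 19:45 + 3:00 = 22:45 UTC on May 6.
Add 3 hours and 22 minutes leg 1 → 02:07 UTC (May 7).
Add 6 hours and 5 minutes layover in Chicago → 08:12 UTC.
Add 9 hours and 38 minutes leg 2 → 17:50 UTC.
Add 4 hours and 1 minute layover in Dakar → 21:51 UTC.
Add 1 hour and 33 minutes leg 3 → 23:24 UTC.
Chatham Islands is UTC+12:45, so local arrival = 23:24 + 12:45 = 12:09 on May 8.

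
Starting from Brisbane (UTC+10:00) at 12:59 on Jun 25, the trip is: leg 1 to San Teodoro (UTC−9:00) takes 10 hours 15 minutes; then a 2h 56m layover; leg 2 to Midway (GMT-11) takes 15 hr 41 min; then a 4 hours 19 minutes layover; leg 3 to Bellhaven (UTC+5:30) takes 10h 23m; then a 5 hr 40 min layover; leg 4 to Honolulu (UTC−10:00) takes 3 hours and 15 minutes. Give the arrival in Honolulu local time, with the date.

21:28 on June 26

Convert departure to UTC: 12:59 − 10:00 = 02:59 UTC on Jun 25.
Add 10 hours and 15 minutes leg 1 → 13:14 UTC.
Add 2 hours and 56 minutes layover in San Teodoro → 16:10 UTC.
Add 15 hours 41 minutes leg 2 → 07:51 UTC (Jun 26).
Add 4 hours 19 minutes layover in Midway → 12:10 UTC.
Add 10 hours and 23 minutes leg 3 → 22:33 UTC.
Add 5 hours and 40 minutes layover in Bellhaven → 04:13 UTC (Jun 27).
Add 3 hours 15 minutes leg 4 → 07:28 UTC.
Honolulu is UTC−10:00, so local arrival = 07:28 − 10:00 = 21:28 on Jun 26.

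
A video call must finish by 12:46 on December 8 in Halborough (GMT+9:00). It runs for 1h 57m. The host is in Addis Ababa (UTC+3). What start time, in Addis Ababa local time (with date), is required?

Target end time in UTC: 12:46 − 9:00 = 03:46 on Dec 8.
Subtract 1 hour 57 minutes → start 01:49 UTC on Dec 8.
Addis Ababa is UTC+3:00: 01:49 + 3:00 = 04:49 on Dec 8.

04:49 on December 8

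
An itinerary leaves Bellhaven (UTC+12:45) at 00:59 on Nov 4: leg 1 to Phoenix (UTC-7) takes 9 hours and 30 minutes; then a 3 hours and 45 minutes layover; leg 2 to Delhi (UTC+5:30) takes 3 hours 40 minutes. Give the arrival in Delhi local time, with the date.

Convert departure to UTC: 00:59 − 12:45 = 12:14 UTC on Nov 3.
Add 9 hours and 30 minutes leg 1 → 21:44 UTC.
Add 3 hours and 45 minutes layover in Phoenix → 01:29 UTC (Nov 4).
Add 3 hours 40 minutes leg 2 → 05:09 UTC.
Delhi is UTC+5:30, so local arrival = 05:09 + 5:30 = 10:39 on Nov 4.

10:39 on November 4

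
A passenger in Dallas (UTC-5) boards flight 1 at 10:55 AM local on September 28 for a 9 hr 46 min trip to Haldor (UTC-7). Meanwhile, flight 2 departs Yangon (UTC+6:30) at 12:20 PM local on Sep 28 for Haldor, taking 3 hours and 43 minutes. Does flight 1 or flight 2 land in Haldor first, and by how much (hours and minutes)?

the second, by 16 hours 8 minutes

Flight 1 in UTC: 10:55 AM + 5:00 = 3:55 PM on Sep 28.
+9 hours and 46 minutes → arrive 1:41 AM UTC on Sep 29.
Flight 2 in UTC: 12:20 PM − 6:30 = 5:50 AM on Sep 28.
+3 hours and 43 minutes → arrive 9:33 AM UTC on Sep 28.
Flight 2 lands earlier by 16 hours 8 minutes.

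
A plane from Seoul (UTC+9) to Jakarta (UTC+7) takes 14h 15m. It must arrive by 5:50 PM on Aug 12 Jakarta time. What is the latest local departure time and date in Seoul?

5:35 AM on Aug 12

Target arrival in UTC: 5:50 PM − 7:00 = 10:50 AM on Aug 12.
Subtract 14 hours and 15 minutes → departure 8:35 PM UTC on Aug 11.
Seoul is UTC+9:00: 8:35 PM + 9:00 = 5:35 AM on Aug 12.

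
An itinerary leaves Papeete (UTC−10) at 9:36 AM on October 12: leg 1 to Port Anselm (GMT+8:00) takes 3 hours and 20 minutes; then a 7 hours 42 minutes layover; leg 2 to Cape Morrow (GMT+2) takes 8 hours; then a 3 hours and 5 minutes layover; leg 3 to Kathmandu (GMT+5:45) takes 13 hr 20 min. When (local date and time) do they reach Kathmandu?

Convert departure to UTC: 9:36 AM + 10:00 = 7:36 PM UTC on Oct 12.
Add 3 hours 20 minutes leg 1 → 10:56 PM UTC.
Add 7 hours and 42 minutes layover in Port Anselm → 6:38 AM UTC (Oct 13).
Add 8 hours leg 2 → 2:38 PM UTC.
Add 3 hours and 5 minutes layover in Cape Morrow → 5:43 PM UTC.
Add 13 hours 20 minutes leg 3 → 7:03 AM UTC (Oct 14).
Kathmandu is UTC+5:45, so local arrival = 7:03 AM + 5:45 = 12:48 PM on Oct 14.

12:48 PM on October 14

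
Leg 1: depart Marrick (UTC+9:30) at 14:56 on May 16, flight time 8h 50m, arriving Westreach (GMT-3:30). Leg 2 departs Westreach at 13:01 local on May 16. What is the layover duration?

2 hours 15 minutes

Convert departure to UTC: 14:56 − 9:30 = 05:26 UTC on May 16.
Add 8 hours 50 minutes flight time → 14:16 UTC.
Westreach is UTC−3:30, so local arrival = 14:16 − 3:30 = 10:46 on May 16.
Layover = 13:01 − 10:46 = 2 hours 15 minutes.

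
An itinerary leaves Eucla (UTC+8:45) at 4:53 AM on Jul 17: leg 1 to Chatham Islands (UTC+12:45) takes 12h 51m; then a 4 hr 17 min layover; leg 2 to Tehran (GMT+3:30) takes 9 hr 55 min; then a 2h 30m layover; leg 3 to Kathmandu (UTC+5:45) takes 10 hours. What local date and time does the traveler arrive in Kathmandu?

Convert departure to UTC: 4:53 AM − 8:45 = 8:08 PM UTC on Jul 16.
Add 12 hours and 51 minutes leg 1 → 8:59 AM UTC (Jul 17).
Add 4 hours 17 minutes layover in Chatham Islands → 1:16 PM UTC.
Add 9 hours 55 minutes leg 2 → 11:11 PM UTC.
Add 2 hours and 30 minutes layover in Tehran → 1:41 AM UTC (Jul 18).
Add 10 hours leg 3 → 11:41 AM UTC.
Kathmandu is UTC+5:45, so local arrival = 11:41 AM + 5:45 = 5:26 PM on Jul 18.

5:26 PM on July 18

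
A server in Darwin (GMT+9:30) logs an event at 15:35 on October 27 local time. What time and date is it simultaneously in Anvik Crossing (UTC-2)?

In UTC: 15:35 − 9:30 = 06:05 on Oct 27.
Anvik Crossing is UTC−2:00: 06:05 − 2:00 = 04:05 on Oct 27.

04:05 on Oct 27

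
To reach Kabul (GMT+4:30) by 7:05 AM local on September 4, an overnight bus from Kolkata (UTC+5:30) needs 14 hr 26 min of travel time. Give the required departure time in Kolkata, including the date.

Target arrival in UTC: 7:05 AM − 4:30 = 2:35 AM on Sep 4.
Subtract 14 hours 26 minutes → departure 12:09 PM UTC on Sep 3.
Kolkata is UTC+5:30: 12:09 PM + 5:30 = 5:39 PM on Sep 3.

5:39 PM on September 3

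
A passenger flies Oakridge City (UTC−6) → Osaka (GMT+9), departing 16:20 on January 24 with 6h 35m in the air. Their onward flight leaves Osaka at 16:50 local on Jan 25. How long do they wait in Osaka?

2 hours 55 minutes

Convert departure to UTC: 16:20 + 6:00 = 22:20 UTC on Jan 24.
Add 6 hours 35 minutes flight time → 04:55 UTC (Jan 25).
Osaka is UTC+9:00, so local arrival = 04:55 + 9:00 = 13:55 on Jan 25.
Layover = 16:50 − 13:55 = 2 hours 55 minutes.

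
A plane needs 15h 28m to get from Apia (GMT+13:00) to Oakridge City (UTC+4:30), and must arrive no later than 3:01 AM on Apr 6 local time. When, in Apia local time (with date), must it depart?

8:03 PM on April 5

Target arrival in UTC: 3:01 AM − 4:30 = 10:31 PM on Apr 5.
Subtract 15 hours and 28 minutes → departure 7:03 AM UTC on Apr 5.
Apia is UTC+13:00: 7:03 AM + 13:00 = 8:03 PM on Apr 5.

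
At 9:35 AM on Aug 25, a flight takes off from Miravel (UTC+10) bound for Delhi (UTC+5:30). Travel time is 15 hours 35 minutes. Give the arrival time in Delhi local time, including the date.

8:40 PM on Aug 25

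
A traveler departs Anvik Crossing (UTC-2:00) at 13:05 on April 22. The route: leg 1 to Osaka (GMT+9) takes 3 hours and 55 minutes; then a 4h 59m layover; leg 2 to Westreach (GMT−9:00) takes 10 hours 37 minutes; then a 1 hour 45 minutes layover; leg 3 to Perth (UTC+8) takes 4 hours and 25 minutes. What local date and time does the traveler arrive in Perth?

Convert departure to UTC: 13:05 + 2:00 = 15:05 UTC on Apr 22.
Add 3 hours and 55 minutes leg 1 → 19:00 UTC.
Add 4 hours 59 minutes layover in Osaka → 23:59 UTC.
Add 10 hours and 37 minutes leg 2 → 10:36 UTC (Apr 23).
Add 1 hour 45 minutes layover in Westreach → 12:21 UTC.
Add 4 hours 25 minutes leg 3 → 16:46 UTC.
Perth is UTC+8:00, so local arrival = 16:46 + 8:00 = 00:46 on Apr 24.

00:46 on April 24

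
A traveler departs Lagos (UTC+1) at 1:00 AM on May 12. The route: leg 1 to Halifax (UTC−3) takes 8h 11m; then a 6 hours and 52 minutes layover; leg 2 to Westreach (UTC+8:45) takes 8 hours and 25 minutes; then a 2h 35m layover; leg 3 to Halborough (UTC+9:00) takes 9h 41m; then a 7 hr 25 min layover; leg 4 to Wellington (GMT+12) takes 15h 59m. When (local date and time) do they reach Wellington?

Convert departure to UTC: 1:00 AM − 1:00 = 12:00 AM UTC on May 12.
Add 8 hours and 11 minutes leg 1 → 8:11 AM UTC.
Add 6 hours 52 minutes layover in Halifax → 3:03 PM UTC.
Add 8 hours and 25 minutes leg 2 → 11:28 PM UTC.
Add 2 hours and 35 minutes layover in Westreach → 2:03 AM UTC (May 13).
Add 9 hours 41 minutes leg 3 → 11:44 AM UTC.
Add 7 hours 25 minutes layover in Halborough → 7:09 PM UTC.
Add 15 hours and 59 minutes leg 4 → 11:08 AM UTC (May 14).
Wellington is UTC+12:00, so local arrival = 11:08 AM + 12:00 = 11:08 PM on May 14.

11:08 PM on May 14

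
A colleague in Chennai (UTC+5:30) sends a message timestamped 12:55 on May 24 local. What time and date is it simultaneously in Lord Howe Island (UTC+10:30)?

Lord Howe Island is 5:00 ahead of Chennai.
Shift by the zone difference: 12:55 + 5:00 = 17:55 on May 24 in Lord Howe Island.

17:55 on May 24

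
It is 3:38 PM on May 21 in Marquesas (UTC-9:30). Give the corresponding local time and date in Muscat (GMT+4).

5:08 AM on May 22

In UTC: 3:38 PM + 9:30 = 1:08 AM on May 22.
Muscat is UTC+4:00: 1:08 AM + 4:00 = 5:08 AM on May 22.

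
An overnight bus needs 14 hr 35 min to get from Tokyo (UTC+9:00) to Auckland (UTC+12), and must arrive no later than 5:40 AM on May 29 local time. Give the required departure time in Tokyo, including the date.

12:05 PM on May 28

Target arrival in UTC: 5:40 AM − 12:00 = 5:40 PM on May 28.
Subtract 14 hours and 35 minutes → departure 3:05 AM UTC on May 28.
Tokyo is UTC+9:00: 3:05 AM + 9:00 = 12:05 PM on May 28.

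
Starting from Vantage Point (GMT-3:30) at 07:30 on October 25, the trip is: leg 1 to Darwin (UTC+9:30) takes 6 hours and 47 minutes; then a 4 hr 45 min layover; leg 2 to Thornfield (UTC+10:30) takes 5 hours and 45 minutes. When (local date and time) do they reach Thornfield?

14:47 on Oct 26

Convert departure to UTC: 07:30 + 3:30 = 11:00 UTC on Oct 25.
Add 6 hours 47 minutes leg 1 → 17:47 UTC.
Add 4 hours and 45 minutes layover in Darwin → 22:32 UTC.
Add 5 hours 45 minutes leg 2 → 04:17 UTC (Oct 26).
Thornfield is UTC+10:30, so local arrival = 04:17 + 10:30 = 14:47 on Oct 26.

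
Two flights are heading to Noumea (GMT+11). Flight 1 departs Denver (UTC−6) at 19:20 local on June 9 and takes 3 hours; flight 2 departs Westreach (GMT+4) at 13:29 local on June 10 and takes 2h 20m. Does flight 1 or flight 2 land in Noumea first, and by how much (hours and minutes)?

Flight 1 in UTC: 19:20 + 6:00 = 01:20 on Jun 10.
+3 hours → arrive 04:20 UTC on Jun 10.
Flight 2 in UTC: 13:29 − 4:00 = 09:29 on Jun 10.
+2 hours and 20 minutes → arrive 11:49 UTC on Jun 10.
Flight 1 lands earlier by 7 hours 29 minutes.

the first, by 7 hours 29 minutes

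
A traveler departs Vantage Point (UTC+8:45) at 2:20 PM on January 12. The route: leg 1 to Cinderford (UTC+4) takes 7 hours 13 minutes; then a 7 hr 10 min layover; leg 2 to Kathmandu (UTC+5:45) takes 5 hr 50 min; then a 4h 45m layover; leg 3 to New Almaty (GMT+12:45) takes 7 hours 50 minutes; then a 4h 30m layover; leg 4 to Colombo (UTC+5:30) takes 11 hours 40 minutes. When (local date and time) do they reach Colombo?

Convert departure to UTC: 2:20 PM − 8:45 = 5:35 AM UTC on Jan 12.
Add 7 hours and 13 minutes leg 1 → 12:48 PM UTC.
Add 7 hours 10 minutes layover in Cinderford → 7:58 PM UTC.
Add 5 hours and 50 minutes leg 2 → 1:48 AM UTC (Jan 13).
Add 4 hours 45 minutes layover in Kathmandu → 6:33 AM UTC.
Add 7 hours and 50 minutes leg 3 → 2:23 PM UTC.
Add 4 hours and 30 minutes layover in New Almaty → 6:53 PM UTC.
Add 11 hours 40 minutes leg 4 → 6:33 AM UTC (Jan 14).
Colombo is UTC+5:30, so local arrival = 6:33 AM + 5:30 = 12:03 PM on Jan 14.

12:03 PM on January 14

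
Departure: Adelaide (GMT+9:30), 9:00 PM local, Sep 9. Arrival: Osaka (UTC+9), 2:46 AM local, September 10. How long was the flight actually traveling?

Departure in UTC: 9:00 PM − 9:30 = 11:30 AM on Sep 9.
Arrival in UTC: 2:46 AM − 9:00 = 5:46 PM on Sep 9.
Elapsed = 5:46 PM − 11:30 AM = 6 hours 16 minutes.

6 hours 16 minutes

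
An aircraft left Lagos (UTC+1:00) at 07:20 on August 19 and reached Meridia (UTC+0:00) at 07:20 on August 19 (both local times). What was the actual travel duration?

1 hour

Departure in UTC: 07:20 − 1:00 = 06:20 on Aug 19.
Arrival is already UTC: 07:20 on Aug 19.
Elapsed = 07:20 − 06:20 = 1 hour.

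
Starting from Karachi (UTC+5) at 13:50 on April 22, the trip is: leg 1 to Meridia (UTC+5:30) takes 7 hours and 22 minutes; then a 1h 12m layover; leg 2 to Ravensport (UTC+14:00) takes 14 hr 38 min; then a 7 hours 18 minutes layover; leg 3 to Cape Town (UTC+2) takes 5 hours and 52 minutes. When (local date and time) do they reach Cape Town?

Convert departure to UTC: 13:50 − 5:00 = 08:50 UTC on Apr 22.
Add 7 hours 22 minutes leg 1 → 16:12 UTC.
Add 1 hour and 12 minutes layover in Meridia → 17:24 UTC.
Add 14 hours 38 minutes leg 2 → 08:02 UTC (Apr 23).
Add 7 hours and 18 minutes layover in Ravensport → 15:20 UTC.
Add 5 hours and 52 minutes leg 3 → 21:12 UTC.
Cape Town is UTC+2:00, so local arrival = 21:12 + 2:00 = 23:12 on Apr 23.

23:12 on April 23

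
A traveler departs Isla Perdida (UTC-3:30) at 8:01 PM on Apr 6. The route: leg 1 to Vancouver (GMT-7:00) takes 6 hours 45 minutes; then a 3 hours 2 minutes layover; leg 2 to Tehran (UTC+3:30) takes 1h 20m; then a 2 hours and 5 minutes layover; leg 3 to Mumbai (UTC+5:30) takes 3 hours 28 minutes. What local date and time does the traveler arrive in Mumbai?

Convert departure to UTC: 8:01 PM + 3:30 = 11:31 PM UTC on Apr 6.
Add 6 hours 45 minutes leg 1 → 6:16 AM UTC (Apr 7).
Add 3 hours and 2 minutes layover in Vancouver → 9:18 AM UTC.
Add 1 hour and 20 minutes leg 2 → 10:38 AM UTC.
Add 2 hours and 5 minutes layover in Tehran → 12:43 PM UTC.
Add 3 hours 28 minutes leg 3 → 4:11 PM UTC.
Mumbai is UTC+5:30, so local arrival = 4:11 PM + 5:30 = 9:41 PM on Apr 7.

9:41 PM on April 7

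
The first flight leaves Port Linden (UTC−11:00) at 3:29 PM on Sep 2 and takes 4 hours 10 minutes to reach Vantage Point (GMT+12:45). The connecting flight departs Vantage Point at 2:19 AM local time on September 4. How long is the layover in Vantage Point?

Convert departure to UTC: 3:29 PM + 11:00 = 2:29 AM UTC on Sep 3.
Add 4 hours and 10 minutes flight time → 6:39 AM UTC.
Vantage Point is UTC+12:45, so local arrival = 6:39 AM + 12:45 = 7:24 PM on Sep 3.
Layover = 2:19 AM − 7:24 PM (+1 day) = 6 hours 55 minutes.

6 hours 55 minutes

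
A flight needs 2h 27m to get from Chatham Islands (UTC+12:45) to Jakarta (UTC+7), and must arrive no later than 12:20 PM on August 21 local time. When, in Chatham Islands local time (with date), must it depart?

3:38 PM on August 21

Target arrival in UTC: 12:20 PM − 7:00 = 5:20 AM on Aug 21.
Subtract 2 hours 27 minutes → departure 2:53 AM UTC on Aug 21.
Chatham Islands is UTC+12:45: 2:53 AM + 12:45 = 3:38 PM on Aug 21.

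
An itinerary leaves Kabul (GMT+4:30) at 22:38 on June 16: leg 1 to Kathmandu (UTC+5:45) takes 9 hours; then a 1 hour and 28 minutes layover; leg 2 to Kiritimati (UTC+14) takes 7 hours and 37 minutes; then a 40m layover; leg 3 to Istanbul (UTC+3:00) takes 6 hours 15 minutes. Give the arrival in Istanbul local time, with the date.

22:08 on June 17

Convert departure to UTC: 22:38 − 4:30 = 18:08 UTC on Jun 16.
Add 9 hours leg 1 → 03:08 UTC (Jun 17).
Add 1 hour 28 minutes layover in Kathmandu → 04:36 UTC.
Add 7 hours 37 minutes leg 2 → 12:13 UTC.
Add 40 minutes layover in Kiritimati → 12:53 UTC.
Add 6 hours 15 minutes leg 3 → 19:08 UTC.
Istanbul is UTC+3:00, so local arrival = 19:08 + 3:00 = 22:08 on Jun 17.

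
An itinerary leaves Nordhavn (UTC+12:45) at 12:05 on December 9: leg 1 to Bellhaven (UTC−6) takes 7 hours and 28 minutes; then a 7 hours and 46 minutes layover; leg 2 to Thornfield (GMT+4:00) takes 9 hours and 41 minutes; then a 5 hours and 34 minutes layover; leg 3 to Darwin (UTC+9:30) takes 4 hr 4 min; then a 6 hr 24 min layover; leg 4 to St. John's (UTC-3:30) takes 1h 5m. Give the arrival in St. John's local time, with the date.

Convert departure to UTC: 12:05 − 12:45 = 23:20 UTC on Dec 8.
Add 7 hours 28 minutes leg 1 → 06:48 UTC (Dec 9).
Add 7 hours and 46 minutes layover in Bellhaven → 14:34 UTC.
Add 9 hours 41 minutes leg 2 → 00:15 UTC (Dec 10).
Add 5 hours 34 minutes layover in Thornfield → 05:49 UTC.
Add 4 hours 4 minutes leg 3 → 09:53 UTC.
Add 6 hours 24 minutes layover in Darwin → 16:17 UTC.
Add 1 hour 5 minutes leg 4 → 17:22 UTC.
St. John's is UTC−3:30, so local arrival = 17:22 − 3:30 = 13:52 on Dec 10.

13:52 on December 10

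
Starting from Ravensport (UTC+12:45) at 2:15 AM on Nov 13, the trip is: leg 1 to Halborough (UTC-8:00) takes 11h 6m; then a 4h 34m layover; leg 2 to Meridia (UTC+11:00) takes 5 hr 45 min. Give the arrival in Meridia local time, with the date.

Convert departure to UTC: 2:15 AM − 12:45 = 1:30 PM UTC on Nov 12.
Add 11 hours and 6 minutes leg 1 → 12:36 AM UTC (Nov 13).
Add 4 hours 34 minutes layover in Halborough → 5:10 AM UTC.
Add 5 hours 45 minutes leg 2 → 10:55 AM UTC.
Meridia is UTC+11:00, so local arrival = 10:55 AM + 11:00 = 9:55 PM on Nov 13.

9:55 PM on Nov 13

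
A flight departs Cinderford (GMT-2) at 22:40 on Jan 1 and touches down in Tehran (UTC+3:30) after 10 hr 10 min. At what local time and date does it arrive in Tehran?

14:20 on January 2

Convert departure to UTC: 22:40 + 2:00 = 00:40 UTC on Jan 2.
Add 10 hours 10 minutes travel time → 10:50 UTC.
Tehran is UTC+3:30, so local arrival = 10:50 + 3:30 = 14:20 on Jan 2.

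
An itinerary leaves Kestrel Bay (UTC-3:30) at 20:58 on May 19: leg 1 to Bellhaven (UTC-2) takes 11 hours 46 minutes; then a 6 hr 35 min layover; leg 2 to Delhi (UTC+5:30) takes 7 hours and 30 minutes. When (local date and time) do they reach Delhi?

07:49 on May 21

Convert departure to UTC: 20:58 + 3:30 = 00:28 UTC on May 20.
Add 11 hours and 46 minutes leg 1 → 12:14 UTC.
Add 6 hours 35 minutes layover in Bellhaven → 18:49 UTC.
Add 7 hours and 30 minutes leg 2 → 02:19 UTC (May 21).
Delhi is UTC+5:30, so local arrival = 02:19 + 5:30 = 07:49 on May 21.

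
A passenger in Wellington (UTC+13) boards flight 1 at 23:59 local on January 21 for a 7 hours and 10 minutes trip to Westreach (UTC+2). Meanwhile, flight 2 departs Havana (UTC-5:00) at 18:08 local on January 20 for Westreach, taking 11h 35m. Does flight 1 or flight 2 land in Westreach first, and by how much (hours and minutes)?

Flight 1 in UTC: 23:59 − 13:00 = 10:59 on Jan 21.
+7 hours 10 minutes → arrive 18:09 UTC on Jan 21.
Flight 2 in UTC: 18:08 + 5:00 = 23:08 on Jan 20.
+11 hours 35 minutes → arrive 10:43 UTC on Jan 21.
Flight 2 lands earlier by 7 hours 26 minutes.

the second, by 7 hours 26 minutes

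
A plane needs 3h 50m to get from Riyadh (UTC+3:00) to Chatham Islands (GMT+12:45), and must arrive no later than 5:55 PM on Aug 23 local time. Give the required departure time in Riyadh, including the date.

4:20 AM on Aug 23

Target arrival in UTC: 5:55 PM − 12:45 = 5:10 AM on Aug 23.
Subtract 3 hours 50 minutes → departure 1:20 AM UTC on Aug 23.
Riyadh is UTC+3:00: 1:20 AM + 3:00 = 4:20 AM on Aug 23.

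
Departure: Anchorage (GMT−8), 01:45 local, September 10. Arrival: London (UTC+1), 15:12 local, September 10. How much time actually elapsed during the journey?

4 hours 27 minutes

Departure in UTC: 01:45 + 8:00 = 09:45 on Sep 10.
Arrival in UTC: 15:12 − 1:00 = 14:12 on Sep 10.
Elapsed = 14:12 − 09:45 = 4 hours 27 minutes.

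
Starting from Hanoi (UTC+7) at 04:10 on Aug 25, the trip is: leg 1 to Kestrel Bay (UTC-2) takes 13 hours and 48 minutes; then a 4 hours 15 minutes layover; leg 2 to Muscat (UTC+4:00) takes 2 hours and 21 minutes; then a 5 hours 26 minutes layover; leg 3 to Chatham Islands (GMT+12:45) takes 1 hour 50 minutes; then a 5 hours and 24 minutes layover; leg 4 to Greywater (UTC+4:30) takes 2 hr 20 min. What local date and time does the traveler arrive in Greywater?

Convert departure to UTC: 04:10 − 7:00 = 21:10 UTC on Aug 24.
Add 13 hours and 48 minutes leg 1 → 10:58 UTC (Aug 25).
Add 4 hours 15 minutes layover in Kestrel Bay → 15:13 UTC.
Add 2 hours 21 minutes leg 2 → 17:34 UTC.
Add 5 hours and 26 minutes layover in Muscat → 23:00 UTC.
Add 1 hour and 50 minutes leg 3 → 00:50 UTC (Aug 26).
Add 5 hours and 24 minutes layover in Chatham Islands → 06:14 UTC.
Add 2 hours and 20 minutes leg 4 → 08:34 UTC.
Greywater is UTC+4:30, so local arrival = 08:34 + 4:30 = 13:04 on Aug 26.

13:04 on August 26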